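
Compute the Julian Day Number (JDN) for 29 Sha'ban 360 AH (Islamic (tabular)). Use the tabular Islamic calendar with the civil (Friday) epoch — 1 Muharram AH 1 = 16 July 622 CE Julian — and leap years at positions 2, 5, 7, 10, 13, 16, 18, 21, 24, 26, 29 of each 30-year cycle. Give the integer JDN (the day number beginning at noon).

2075893

Equivalently 2 July 971 (proleptic Gregorian).
JDN 2451545 is 1 January 2000 CE (Gregorian); the target day is −375652 days from there, so JDN = 2075893.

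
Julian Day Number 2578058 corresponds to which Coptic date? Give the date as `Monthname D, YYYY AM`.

Pashons 9, 2062 AM

The Gregorian equivalent of JDN 2578058 is 20 May 2346.
In the Coptic calendar that day is Pashons 9, 2062 AM.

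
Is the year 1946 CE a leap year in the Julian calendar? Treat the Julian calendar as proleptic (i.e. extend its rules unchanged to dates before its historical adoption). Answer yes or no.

no

1946 mod 4 = 2, so it is a common year in the Julian calendar.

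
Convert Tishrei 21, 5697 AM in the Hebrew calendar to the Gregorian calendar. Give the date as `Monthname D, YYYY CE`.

Julian Day Number of the source date = 2428449.
Converting JDN 2428449 to the Gregorian calendar gives 7 October 1936 CE.

October 7, 1936 CE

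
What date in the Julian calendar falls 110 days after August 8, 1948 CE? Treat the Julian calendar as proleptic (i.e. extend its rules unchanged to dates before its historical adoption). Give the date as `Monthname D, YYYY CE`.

November 26, 1948 CE

Counting 110 days forward from JDN 2432785 reaches JDN 2432895, which is November 26, 1948 CE.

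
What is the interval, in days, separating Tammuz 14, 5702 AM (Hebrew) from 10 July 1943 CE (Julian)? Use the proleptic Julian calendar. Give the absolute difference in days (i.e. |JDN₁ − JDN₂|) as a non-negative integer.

First date → JDN 2430540; second date → JDN 2430929.
The interval is |2430540 − 2430929| = 389 days.

389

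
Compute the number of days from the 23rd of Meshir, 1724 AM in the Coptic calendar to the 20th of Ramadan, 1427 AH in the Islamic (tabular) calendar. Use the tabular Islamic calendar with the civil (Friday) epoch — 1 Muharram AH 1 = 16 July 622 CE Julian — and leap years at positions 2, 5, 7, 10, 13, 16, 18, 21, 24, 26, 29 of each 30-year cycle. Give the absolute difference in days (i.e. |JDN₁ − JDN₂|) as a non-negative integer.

First date → JDN 2454528; second date → JDN 2454022.
The interval is |2454528 − 2454022| = 506 days.

506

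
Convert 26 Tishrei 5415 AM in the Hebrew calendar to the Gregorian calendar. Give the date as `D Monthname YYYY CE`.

Both dates share Julian Day Number 2325451; in the Gregorian calendar that is 7 October 1654 CE.

7 October 1654 CE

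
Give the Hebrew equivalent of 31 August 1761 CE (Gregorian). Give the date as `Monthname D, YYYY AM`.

Elul 1, 5521 AM

Julian Day Number of the source date = 2364495.
Converting JDN 2364495 to the Hebrew calendar gives 1 Elul 5521 AM.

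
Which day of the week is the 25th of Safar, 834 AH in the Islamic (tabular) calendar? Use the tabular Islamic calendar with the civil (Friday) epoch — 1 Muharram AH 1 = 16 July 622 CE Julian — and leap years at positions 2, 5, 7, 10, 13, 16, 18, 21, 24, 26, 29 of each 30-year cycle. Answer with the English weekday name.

In the proleptic Gregorian calendar this is 21 November 1430 (JDN 2243681).
2243681 ≡ 6 (mod 7); counting from Monday = 0 gives Sunday.

Sunday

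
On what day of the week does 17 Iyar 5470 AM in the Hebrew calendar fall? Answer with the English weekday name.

Saturday

Equivalently 17 May 1710 Gregorian, JDN 2345761.
2345761 ≡ 5 (mod 7); counting from Monday = 0 gives Saturday.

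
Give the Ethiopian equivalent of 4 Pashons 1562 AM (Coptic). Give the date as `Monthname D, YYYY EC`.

Ginbot 4, 1838 EC

Both dates share Julian Day Number 2395428; in the Ethiopian calendar that is 4 Ginbot 1838 EC.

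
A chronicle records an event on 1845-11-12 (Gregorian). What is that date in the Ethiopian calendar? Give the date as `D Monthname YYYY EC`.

4 Hidar 1838 EC

Both dates share Julian Day Number 2395248; in the Ethiopian calendar that is 4 Hidar 1838 EC.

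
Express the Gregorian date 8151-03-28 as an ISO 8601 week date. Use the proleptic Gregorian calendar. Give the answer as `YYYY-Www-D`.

8151-W12-7

The weekday is Sunday (ISO weekday 7).
That Sunday belongs to ISO week 12 of ISO year 8151.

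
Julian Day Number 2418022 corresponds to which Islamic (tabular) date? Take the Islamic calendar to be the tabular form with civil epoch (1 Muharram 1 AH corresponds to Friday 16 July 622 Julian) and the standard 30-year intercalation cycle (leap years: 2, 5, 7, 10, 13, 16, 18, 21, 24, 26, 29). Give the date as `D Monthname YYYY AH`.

17 Safar 1326 AH

The Gregorian equivalent of JDN 2418022 is 21 March 1908.
In the tabular Islamic calendar that day is 17 Safar 1326 AH.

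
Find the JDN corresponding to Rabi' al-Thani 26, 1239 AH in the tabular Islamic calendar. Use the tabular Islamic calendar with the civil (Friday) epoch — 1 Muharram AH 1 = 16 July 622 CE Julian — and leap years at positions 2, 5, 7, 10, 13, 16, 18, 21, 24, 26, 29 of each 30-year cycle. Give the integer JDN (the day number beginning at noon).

Equivalently 30 December 1823 (Gregorian).
JDN 2299161 is 15 October 1582 CE (Gregorian); the target day is +88099 days from there, so JDN = 2387260.

2387260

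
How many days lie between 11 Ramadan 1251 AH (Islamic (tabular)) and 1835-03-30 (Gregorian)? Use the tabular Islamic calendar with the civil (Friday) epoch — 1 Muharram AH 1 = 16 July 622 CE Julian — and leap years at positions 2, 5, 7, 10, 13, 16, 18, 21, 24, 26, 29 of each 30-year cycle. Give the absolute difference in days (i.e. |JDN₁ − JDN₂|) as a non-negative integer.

JDN of the first date = 2391644.
JDN of the second date = 2391368.
|2391368 − 2391644| = 276.

276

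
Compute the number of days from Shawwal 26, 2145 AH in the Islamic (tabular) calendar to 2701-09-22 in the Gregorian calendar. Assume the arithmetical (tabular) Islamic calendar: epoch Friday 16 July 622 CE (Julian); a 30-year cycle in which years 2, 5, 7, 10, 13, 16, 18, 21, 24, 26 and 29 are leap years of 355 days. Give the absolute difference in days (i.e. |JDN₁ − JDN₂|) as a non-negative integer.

First date → JDN 2708493; second date → JDN 2707844.
The interval is |2708493 − 2707844| = 649 days.

649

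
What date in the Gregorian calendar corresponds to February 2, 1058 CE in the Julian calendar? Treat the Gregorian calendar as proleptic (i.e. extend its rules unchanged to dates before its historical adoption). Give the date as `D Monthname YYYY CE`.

8 February 1058 CE

At this point the Julian calendar is 6 days behind the Gregorian.
2 February 1058 Julian + 6 days → 8 February 1058 Gregorian.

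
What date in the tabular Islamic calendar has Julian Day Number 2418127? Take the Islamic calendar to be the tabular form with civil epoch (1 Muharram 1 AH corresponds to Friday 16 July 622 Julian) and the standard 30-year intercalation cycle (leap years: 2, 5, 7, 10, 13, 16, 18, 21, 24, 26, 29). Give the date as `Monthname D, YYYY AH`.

The Gregorian equivalent of JDN 2418127 is 4 July 1908.
In the tabular Islamic calendar that day is Jumada al-Thani 4, 1326 AH.

Jumada al-Thani 4, 1326 AH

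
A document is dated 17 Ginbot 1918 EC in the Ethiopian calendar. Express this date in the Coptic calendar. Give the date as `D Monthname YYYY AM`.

The source date corresponds to 25 May 1926 in the Gregorian calendar (JDN 2424661).
That day falls on 17 Pashons 1642 AM in the Coptic calendar.

17 Pashons 1642 AM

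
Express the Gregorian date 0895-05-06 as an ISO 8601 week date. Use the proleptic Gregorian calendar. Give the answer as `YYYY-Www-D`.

The weekday is Friday (ISO weekday 5).
That Friday belongs to ISO week 18 of ISO year 895.

0895-W18-5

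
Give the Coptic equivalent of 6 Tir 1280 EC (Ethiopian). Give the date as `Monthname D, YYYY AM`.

Tobi 6, 1004 AM

Julian Day Number of the source date = 2191501.
Converting JDN 2191501 to the Coptic calendar gives 6 Tobi 1004 AM.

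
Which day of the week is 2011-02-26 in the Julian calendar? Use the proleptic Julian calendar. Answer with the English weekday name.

Equivalently 11 March 2011 Gregorian, JDN 2455632.
JDN 2455632 mod 7 = 4, and JDN 0 was a Monday, so this is a Friday.

Friday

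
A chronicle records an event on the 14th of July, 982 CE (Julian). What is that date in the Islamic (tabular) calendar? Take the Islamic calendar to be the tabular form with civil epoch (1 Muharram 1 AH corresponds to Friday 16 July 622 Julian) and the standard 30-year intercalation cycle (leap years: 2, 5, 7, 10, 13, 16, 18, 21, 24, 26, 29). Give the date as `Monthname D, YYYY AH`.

The source date corresponds to 19 July 982 in the proleptic Gregorian calendar (JDN 2079928).
That day falls on 19 Muharram 372 AH in the tabular Islamic calendar.

Muharram 19, 372 AH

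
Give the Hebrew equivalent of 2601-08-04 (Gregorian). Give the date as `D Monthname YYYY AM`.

Both dates share Julian Day Number 2671271; in the Hebrew calendar that is 14 Av 6361 AM.

14 Av 6361 AM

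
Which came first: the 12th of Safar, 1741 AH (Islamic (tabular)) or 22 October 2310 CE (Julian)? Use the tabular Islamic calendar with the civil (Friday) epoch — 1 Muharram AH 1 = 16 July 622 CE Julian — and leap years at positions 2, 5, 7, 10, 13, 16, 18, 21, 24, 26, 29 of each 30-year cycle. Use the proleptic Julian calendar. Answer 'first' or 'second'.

Converting both to JDN: 2565079 vs 2565080; the smaller is the first.

first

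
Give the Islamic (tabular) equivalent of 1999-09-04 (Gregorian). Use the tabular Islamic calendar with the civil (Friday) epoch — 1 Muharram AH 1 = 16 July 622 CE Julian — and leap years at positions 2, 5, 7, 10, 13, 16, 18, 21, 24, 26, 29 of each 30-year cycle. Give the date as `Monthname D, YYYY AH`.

Both dates share Julian Day Number 2451426; in the tabular Islamic calendar that is 23 Jumada al-Awwal 1420 AH.

Jumada al-Awwal 23, 1420 AH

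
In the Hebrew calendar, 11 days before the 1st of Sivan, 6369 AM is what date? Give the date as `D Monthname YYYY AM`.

19 Iyar 6369 AM

JDN of the 1st of Sivan, 6369 AM = 2674123.
2674123 − 11 = 2674112.
JDN 2674112 in the Hebrew calendar is 19 Iyar 6369 AM.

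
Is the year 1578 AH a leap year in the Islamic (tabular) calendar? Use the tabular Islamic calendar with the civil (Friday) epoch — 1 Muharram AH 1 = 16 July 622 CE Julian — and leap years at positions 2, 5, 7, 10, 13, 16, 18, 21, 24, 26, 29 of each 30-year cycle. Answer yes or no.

yes

Year 1578 AH is year 18 of its 30-year cycle; leap positions are 2, 5, 7, 10, 13, 16, 18, 21, 24, 26, 29, so it is a leap year (355 days).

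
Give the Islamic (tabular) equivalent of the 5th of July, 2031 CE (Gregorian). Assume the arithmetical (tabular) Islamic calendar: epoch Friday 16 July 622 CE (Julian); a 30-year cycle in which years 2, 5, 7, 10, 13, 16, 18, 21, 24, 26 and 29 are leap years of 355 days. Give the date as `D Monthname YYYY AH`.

15 Rabi' al-Awwal 1453 AH

Both dates share Julian Day Number 2463053; in the tabular Islamic calendar that is 15 Rabi' al-Awwal 1453 AH.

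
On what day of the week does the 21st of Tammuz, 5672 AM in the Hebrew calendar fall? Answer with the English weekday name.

Saturday

This is JDN 2419590 (6 July 1912 Gregorian).
2419590 ≡ 5 (mod 7); counting from Monday = 0 gives Saturday.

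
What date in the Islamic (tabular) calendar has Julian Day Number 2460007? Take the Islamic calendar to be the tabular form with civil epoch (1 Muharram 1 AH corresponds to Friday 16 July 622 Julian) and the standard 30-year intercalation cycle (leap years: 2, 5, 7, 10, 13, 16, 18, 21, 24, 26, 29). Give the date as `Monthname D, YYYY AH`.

JDN 2460007 is 3 March 2023 in the Gregorian calendar.
In the tabular Islamic calendar that day is Sha'ban 10, 1444 AH.

Sha'ban 10, 1444 AH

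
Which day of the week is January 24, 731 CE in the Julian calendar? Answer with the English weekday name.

Wednesday

In the proleptic Gregorian calendar this is 28 January 731 (JDN 1988079).
JDN 1988079 mod 7 = 2, and JDN 0 was a Monday, so this is a Wednesday.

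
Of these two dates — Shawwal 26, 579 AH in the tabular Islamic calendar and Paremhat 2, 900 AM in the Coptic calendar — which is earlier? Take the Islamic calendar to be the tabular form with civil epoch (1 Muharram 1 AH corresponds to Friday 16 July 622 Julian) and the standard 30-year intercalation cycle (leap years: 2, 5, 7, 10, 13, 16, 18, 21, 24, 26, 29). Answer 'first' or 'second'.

first

First date → JDN 2153555; second date → JDN 2153571.
JDN 2153555 < JDN 2153571, so the first date is earlier.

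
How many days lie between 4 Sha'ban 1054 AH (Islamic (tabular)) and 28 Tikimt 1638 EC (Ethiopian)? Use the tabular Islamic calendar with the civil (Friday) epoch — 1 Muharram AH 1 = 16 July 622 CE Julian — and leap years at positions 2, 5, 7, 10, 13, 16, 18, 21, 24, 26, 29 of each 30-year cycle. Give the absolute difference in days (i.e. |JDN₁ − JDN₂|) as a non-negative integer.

JDN of the first date = 2321798.
JDN of the second date = 2322192.
|2322192 − 2321798| = 394.

394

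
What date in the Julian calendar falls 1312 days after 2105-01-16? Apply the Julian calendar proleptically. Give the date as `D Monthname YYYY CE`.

The starting date is JDN 2489925; 2489925 + 1312 = 2491237.
JDN 2491237 corresponds to 20 August 2108 CE.

20 August 2108 CE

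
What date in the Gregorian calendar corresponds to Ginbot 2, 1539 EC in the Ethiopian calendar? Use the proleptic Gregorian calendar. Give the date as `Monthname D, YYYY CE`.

May 7, 1547 CE

Julian Day Number of the source date = 2286216.
Converting JDN 2286216 to the Gregorian calendar gives 7 May 1547 CE.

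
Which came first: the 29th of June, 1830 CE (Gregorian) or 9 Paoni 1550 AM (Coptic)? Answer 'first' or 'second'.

first

The two dates have Julian Day Numbers 2389633 and 2391080 respectively.
Since 2389633 < 2391080, the first date comes first.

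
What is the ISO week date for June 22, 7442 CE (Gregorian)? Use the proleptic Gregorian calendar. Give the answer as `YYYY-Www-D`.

The weekday is Wednesday (ISO weekday 3).
That Wednesday belongs to ISO week 25 of ISO year 7442.

7442-W25-3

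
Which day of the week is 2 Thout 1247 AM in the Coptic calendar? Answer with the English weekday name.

Tuesday

Equivalently 9 September 1530 Gregorian, JDN 2280132.
Since JDN mod 7 = 1 (0 = Monday), the day is Tuesday.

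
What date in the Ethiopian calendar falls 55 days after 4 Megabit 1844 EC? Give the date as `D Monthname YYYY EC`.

JDN of 4 Megabit 1844 EC = 2397560.
2397560 + 55 = 2397615.
JDN 2397615 in the Ethiopian calendar is 29 Miyazya 1844 EC.

29 Miyazya 1844 EC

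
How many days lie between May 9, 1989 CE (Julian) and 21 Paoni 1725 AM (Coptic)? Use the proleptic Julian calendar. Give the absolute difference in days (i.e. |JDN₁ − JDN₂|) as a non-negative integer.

7342

JDN of the first date = 2447669.
JDN of the second date = 2455011.
|2455011 − 2447669| = 7342.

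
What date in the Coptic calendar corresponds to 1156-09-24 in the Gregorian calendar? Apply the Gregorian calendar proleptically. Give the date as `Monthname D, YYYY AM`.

Thout 20, 873 AM

Julian Day Number of the source date = 2143547.
Converting JDN 2143547 to the Coptic calendar gives 20 Thout 873 AM.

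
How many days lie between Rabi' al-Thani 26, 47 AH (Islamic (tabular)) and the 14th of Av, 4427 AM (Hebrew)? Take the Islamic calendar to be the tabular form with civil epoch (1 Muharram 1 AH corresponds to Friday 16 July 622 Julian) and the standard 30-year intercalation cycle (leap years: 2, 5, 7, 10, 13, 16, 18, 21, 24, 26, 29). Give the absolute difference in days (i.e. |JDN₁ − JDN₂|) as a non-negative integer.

First date → JDN 1964855; second date → JDN 1964901.
The interval is |1964855 − 1964901| = 46 days.

46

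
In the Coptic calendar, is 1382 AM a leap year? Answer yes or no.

no

1382 mod 4 = 2; in the Coptic calendar a year is leap when year mod 4 = 3, so it is a common year.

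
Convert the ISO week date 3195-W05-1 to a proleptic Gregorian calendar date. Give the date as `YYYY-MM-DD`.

3195-01-30

ISO week 1 of 3195 is the week containing the first Thursday of 3195.
Week 5, day 1 (Monday) lands on 3195-01-30.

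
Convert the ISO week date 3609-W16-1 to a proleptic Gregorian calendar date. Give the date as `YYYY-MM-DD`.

3609-04-13

ISO week 1 of 3609 is the week containing the first Thursday of 3609.
Week 16, day 1 (Monday) lands on 3609-04-13.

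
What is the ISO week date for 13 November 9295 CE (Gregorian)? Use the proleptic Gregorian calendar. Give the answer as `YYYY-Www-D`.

The weekday is Sunday (ISO weekday 7).
That Sunday belongs to ISO week 45 of ISO year 9295.

9295-W45-7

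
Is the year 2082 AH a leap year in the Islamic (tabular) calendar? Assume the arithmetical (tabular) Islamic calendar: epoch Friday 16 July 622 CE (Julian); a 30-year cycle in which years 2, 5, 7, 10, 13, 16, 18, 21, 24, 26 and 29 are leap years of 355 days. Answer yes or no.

Year 2082 AH is year 12 of its 30-year cycle; leap positions are 2, 5, 7, 10, 13, 16, 18, 21, 24, 26, 29, so it is a common year (354 days).

no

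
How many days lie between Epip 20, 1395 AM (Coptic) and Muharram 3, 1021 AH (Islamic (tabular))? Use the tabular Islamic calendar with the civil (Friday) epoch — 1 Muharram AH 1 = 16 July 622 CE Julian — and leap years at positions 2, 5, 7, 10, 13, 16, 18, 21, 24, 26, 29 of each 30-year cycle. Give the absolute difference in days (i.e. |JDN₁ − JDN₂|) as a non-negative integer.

JDN of the first date = 2334507.
JDN of the second date = 2309896.
|2309896 − 2334507| = 24611.

24611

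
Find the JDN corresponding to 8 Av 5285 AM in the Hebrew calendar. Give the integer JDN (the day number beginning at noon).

Equivalently 7 August 1525 (proleptic Gregorian).
JDN 2451545 is 1 January 2000 CE (Gregorian); the target day is −173272 days from there, so JDN = 2278273.

2278273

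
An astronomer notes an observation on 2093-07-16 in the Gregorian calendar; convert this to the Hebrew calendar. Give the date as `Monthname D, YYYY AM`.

Tammuz 22, 5853 AM

Both dates share Julian Day Number 2485710; in the Hebrew calendar that is 22 Tammuz 5853 AM.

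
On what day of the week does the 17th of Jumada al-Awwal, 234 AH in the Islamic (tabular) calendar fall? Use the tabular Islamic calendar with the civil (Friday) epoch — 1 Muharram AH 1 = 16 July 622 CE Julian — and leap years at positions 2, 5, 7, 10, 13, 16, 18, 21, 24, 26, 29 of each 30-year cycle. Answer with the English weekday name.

Equivalently 21 December 848 Gregorian, JDN 2031141.
2031141 ≡ 0 (mod 7); counting from Monday = 0 gives Monday.

Monday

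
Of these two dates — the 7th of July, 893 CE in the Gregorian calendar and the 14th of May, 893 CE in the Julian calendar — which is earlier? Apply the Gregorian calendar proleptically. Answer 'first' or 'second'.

First date → JDN 2047410; second date → JDN 2047360.
JDN 2047360 < JDN 2047410, so the second date is earlier.

second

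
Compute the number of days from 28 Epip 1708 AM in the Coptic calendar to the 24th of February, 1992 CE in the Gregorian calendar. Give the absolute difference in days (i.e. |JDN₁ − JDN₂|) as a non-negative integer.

JDN of the first date = 2448839.
JDN of the second date = 2448677.
|2448677 − 2448839| = 162.

162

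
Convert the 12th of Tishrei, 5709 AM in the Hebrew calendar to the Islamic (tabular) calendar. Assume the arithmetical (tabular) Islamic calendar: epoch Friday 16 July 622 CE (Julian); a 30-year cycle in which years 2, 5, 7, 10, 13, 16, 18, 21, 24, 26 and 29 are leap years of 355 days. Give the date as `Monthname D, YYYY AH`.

Dhu al-Hijjah 11, 1367 AH

The source date corresponds to 15 October 1948 in the Gregorian calendar (JDN 2432840).
That day falls on 11 Dhu al-Hijjah 1367 AH in the tabular Islamic calendar.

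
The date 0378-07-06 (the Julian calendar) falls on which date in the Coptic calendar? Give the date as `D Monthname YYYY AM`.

Julian Day Number of the source date = 1859309.
Converting JDN 1859309 to the Coptic calendar gives 12 Epip 94 AM.

12 Epip 94 AM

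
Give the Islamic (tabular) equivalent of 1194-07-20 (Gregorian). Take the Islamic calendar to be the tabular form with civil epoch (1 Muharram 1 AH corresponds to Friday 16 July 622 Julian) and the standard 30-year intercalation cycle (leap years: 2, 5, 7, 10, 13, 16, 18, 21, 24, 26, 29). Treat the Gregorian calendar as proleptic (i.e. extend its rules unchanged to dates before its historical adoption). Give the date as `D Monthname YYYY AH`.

Julian Day Number of the source date = 2157360.
Converting JDN 2157360 to the tabular Islamic calendar gives 22 Rajab 590 AH.

22 Rajab 590 AH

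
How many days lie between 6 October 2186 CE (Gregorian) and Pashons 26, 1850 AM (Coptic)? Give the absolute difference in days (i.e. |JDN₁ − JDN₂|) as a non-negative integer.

JDN of the first date = 2519759.
JDN of the second date = 2500642.
|2500642 − 2519759| = 19117.

19117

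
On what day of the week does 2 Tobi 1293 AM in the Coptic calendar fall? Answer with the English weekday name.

Friday

In the proleptic Gregorian calendar this is 7 January 1577 (JDN 2297054).
Since JDN mod 7 = 4 (0 = Monday), the day is Friday.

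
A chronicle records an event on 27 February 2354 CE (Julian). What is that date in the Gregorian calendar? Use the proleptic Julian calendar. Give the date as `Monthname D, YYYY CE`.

For dates in this range the Gregorian date is 16 days ahead of the Julian.
27 February 2354 Julian + 16 days → 15 March 2354 Gregorian.

March 15, 2354 CE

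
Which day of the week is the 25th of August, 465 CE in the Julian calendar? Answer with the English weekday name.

Equivalently 26 August 465 Gregorian, JDN 1891136.
JDN 1891136 mod 7 = 2, and JDN 0 was a Monday, so this is a Wednesday.

Wednesday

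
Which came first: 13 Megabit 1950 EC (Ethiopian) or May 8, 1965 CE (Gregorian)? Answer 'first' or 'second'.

first

Converting both to JDN: 2436285 vs 2438889; the smaller is the first.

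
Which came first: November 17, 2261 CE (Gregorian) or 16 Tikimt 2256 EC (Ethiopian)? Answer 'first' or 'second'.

First date → JDN 2547194; second date → JDN 2547905.
JDN 2547194 < JDN 2547905, so the first date is earlier.

first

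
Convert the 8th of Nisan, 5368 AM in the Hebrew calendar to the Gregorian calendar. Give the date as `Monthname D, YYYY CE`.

Both dates share Julian Day Number 2308454; in the Gregorian calendar that is 25 March 1608 CE.

March 25, 1608 CE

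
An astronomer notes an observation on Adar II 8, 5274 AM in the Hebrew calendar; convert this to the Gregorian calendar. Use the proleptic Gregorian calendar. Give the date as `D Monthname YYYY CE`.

Both dates share Julian Day Number 2274111; in the Gregorian calendar that is 16 March 1514 CE.

16 March 1514 CE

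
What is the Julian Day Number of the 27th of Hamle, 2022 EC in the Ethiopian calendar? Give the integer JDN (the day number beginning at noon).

2462717

In the Gregorian calendar the same day is 3 August 2030.
JDN 2400001 is 17 November 1858 CE (Gregorian), MJD 0; the target day is +62716 days from there, so JDN = 2462717.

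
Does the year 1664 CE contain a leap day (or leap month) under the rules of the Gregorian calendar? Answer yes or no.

1664 is divisible by 4 and not by 100, so it is a leap year.

yes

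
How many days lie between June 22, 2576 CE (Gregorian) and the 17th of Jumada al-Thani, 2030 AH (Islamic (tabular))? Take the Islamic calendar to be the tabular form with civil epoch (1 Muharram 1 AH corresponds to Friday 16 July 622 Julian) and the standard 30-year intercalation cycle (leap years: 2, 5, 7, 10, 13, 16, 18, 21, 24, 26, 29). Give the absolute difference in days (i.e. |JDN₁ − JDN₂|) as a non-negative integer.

5516

First date → JDN 2662098; second date → JDN 2667614.
The interval is |2662098 − 2667614| = 5516 days.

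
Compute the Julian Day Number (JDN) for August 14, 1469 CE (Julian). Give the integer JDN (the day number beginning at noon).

In the proleptic Gregorian calendar the same day is 23 August 1469.
JDN 2451545 is 1 January 2000 CE (Gregorian); the target day is −193709 days from there, so JDN = 2257836.

2257836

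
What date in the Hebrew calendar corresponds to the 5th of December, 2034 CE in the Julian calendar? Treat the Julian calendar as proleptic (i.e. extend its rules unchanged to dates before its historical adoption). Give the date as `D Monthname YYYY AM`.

6 Tevet 5795 AM

Both dates share Julian Day Number 2464315; in the Hebrew calendar that is 6 Tevet 5795 AM.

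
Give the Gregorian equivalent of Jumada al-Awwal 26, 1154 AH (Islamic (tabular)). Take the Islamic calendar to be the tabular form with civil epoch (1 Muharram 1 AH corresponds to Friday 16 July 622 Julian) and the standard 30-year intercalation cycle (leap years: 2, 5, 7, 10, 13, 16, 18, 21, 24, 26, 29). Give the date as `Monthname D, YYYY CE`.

Both dates share Julian Day Number 2357168; in the Gregorian calendar that is 9 August 1741 CE.

August 9, 1741 CE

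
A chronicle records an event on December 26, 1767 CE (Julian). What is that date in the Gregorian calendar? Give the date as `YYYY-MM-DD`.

1768-01-06

For dates in this range the Gregorian date is 11 days ahead of the Julian.
26 December 1767 Julian + 11 days → 6 January 1768 Gregorian.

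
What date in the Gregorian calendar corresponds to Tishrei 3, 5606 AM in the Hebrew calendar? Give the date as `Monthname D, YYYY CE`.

October 4, 1845 CE

Julian Day Number of the source date = 2395209.
Converting JDN 2395209 to the Gregorian calendar gives 4 October 1845 CE.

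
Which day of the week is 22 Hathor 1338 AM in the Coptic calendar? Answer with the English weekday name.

Sunday

Equivalently 28 November 1621 Gregorian, JDN 2313450.
JDN 2313450 mod 7 = 6, and JDN 0 was a Monday, so this is a Sunday.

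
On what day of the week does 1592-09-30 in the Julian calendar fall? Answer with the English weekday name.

Saturday

This is JDN 2302809 (10 October 1592 Gregorian).
2302809 ≡ 5 (mod 7); counting from Monday = 0 gives Saturday.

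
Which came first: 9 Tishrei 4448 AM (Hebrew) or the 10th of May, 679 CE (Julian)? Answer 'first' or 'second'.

The two dates have Julian Day Numbers 1972249 and 1969192 respectively.
Since 1969192 < 1972249, the second date comes first.

second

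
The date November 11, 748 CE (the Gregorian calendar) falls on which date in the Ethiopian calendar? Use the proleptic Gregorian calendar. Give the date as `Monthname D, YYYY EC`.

Both dates share Julian Day Number 1994576; in the Ethiopian calendar that is 11 Hidar 741 EC.

Hidar 11, 741 EC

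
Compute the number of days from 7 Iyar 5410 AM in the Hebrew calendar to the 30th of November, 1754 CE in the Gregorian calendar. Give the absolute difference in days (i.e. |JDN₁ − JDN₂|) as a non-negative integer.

JDN of the first date = 2323838.
JDN of the second date = 2362029.
|2362029 − 2323838| = 38191.

38191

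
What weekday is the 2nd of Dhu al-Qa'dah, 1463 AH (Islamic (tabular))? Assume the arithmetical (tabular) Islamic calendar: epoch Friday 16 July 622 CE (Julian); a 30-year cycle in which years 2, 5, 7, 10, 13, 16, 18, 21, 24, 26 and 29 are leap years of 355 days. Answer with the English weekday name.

In the Gregorian calendar this is 27 October 2041 (JDN 2466820).
2466820 ≡ 6 (mod 7); counting from Monday = 0 gives Sunday.

Sunday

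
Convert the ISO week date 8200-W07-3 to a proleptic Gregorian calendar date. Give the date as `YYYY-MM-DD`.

8200-02-12

ISO week 1 of 8200 is the week containing the first Thursday of 8200.
Week 7, day 3 (Wednesday) lands on 8200-02-12.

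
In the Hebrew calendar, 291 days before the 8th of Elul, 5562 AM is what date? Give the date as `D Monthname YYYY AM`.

JDN of the 8th of Elul, 5562 AM = 2379474.
2379474 − 291 = 2379183.
JDN 2379183 in the Hebrew calendar is 13 Kislev 5562 AM.

13 Kislev 5562 AM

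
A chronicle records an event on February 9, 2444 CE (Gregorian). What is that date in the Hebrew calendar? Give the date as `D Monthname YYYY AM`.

20 Shevat 6204 AM

Both dates share Julian Day Number 2613752; in the Hebrew calendar that is 20 Shevat 6204 AM.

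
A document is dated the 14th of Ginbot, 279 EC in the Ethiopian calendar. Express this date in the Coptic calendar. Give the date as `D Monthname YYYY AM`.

Julian Day Number of the source date = 1826013.
Converting JDN 1826013 to the Coptic calendar gives 14 Pashons 3 AM.

14 Pashons 3 AM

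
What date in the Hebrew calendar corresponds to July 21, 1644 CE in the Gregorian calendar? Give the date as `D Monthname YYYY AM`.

17 Tammuz 5404 AM

Both dates share Julian Day Number 2321721; in the Hebrew calendar that is 17 Tammuz 5404 AM.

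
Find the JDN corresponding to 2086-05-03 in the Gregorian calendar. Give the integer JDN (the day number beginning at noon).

2483079

JDN 2400001 is 17 November 1858 CE (Gregorian), MJD 0; the target day is +83078 days from there, so JDN = 2483079.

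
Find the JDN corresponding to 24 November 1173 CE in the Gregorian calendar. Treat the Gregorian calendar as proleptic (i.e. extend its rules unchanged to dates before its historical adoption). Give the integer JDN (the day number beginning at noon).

JDN 2451545 is 1 January 2000 CE (Gregorian); the target day is −301728 days from there, so JDN = 2149817.

2149817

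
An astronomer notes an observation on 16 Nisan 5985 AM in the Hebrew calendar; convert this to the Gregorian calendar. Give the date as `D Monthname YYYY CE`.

Julian Day Number of the source date = 2533838.
Converting JDN 2533838 to the Gregorian calendar gives 24 April 2225 CE.

24 April 2225 CE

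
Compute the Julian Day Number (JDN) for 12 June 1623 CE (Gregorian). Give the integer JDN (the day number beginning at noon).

JDN 2299161 is 15 October 1582 CE (Gregorian); the target day is +14850 days from there, so JDN = 2314011.

2314011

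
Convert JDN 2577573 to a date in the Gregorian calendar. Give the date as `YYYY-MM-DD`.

2345-01-20

JDN 2451545 is 1 Jan 2000; 2577573 is +126028 days from there.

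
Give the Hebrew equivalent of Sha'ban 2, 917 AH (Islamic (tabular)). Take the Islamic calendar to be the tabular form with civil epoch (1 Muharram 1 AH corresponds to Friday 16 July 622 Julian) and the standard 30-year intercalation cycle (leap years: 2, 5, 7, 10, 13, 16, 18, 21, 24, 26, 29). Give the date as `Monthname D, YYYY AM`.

Cheshvan 3, 5272 AM

Julian Day Number of the source date = 2273248.
Converting JDN 2273248 to the Hebrew calendar gives 3 Cheshvan 5272 AM.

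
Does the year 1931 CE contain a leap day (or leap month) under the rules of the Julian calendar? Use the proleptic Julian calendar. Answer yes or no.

no

1931 mod 4 = 3, so it is a common year in the Julian calendar.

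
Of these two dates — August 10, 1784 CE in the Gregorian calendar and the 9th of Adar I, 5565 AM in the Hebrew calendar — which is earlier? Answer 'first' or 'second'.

first

The two dates have Julian Day Numbers 2372875 and 2380361 respectively.
Since 2372875 < 2380361, the first date comes first.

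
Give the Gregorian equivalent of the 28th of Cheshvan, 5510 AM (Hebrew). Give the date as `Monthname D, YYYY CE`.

November 9, 1749 CE

Julian Day Number of the source date = 2360182.
Converting JDN 2360182 to the Gregorian calendar gives 9 November 1749 CE.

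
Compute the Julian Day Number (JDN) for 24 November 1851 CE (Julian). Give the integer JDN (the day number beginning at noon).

2397463

Equivalently 6 December 1851 (Gregorian).
JDN 2451545 is 1 January 2000 CE (Gregorian); the target day is −54082 days from there, so JDN = 2397463.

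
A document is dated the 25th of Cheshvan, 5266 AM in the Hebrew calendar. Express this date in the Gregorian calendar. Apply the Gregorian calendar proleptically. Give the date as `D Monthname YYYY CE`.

2 November 1505 CE

Both dates share Julian Day Number 2271055; in the Gregorian calendar that is 2 November 1505 CE.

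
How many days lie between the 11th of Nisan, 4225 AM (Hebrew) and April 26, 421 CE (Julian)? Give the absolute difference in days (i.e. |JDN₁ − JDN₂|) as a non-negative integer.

16038

JDN of the first date = 1890982.
JDN of the second date = 1874944.
|1874944 − 1890982| = 16038.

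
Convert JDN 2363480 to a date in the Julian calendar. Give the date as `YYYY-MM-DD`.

1758-11-09

The Gregorian equivalent of JDN 2363480 is 20 November 1758.
In the Julian calendar that day is 1758-11-09.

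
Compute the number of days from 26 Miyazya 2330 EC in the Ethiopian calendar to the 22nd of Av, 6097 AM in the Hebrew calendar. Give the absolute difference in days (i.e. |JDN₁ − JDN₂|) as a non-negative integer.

260

JDN of the first date = 2575123.
JDN of the second date = 2574863.
|2574863 − 2575123| = 260.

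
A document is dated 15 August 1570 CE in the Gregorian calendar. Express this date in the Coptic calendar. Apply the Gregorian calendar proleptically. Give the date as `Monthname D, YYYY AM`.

Mesori 12, 1286 AM

Julian Day Number of the source date = 2294717.
Converting JDN 2294717 to the Coptic calendar gives 12 Mesori 1286 AM.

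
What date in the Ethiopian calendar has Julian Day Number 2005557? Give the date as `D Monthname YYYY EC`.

5 Tahsas 771 EC

JDN 2005557 is 5 December 778 in the proleptic Gregorian calendar.
In the Ethiopian calendar that day is 5 Tahsas 771 EC.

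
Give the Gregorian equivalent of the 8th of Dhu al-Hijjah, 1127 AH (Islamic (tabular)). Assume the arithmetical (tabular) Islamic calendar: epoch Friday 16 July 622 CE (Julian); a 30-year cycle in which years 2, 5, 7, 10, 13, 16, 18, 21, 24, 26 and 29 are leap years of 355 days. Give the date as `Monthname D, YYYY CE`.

Both dates share Julian Day Number 2347789; in the Gregorian calendar that is 5 December 1715 CE.

December 5, 1715 CE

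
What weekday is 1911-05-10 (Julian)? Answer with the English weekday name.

Tuesday

In the Gregorian calendar this is 23 May 1911 (JDN 2419180).
JDN 2419180 mod 7 = 1, and JDN 0 was a Monday, so this is a Tuesday.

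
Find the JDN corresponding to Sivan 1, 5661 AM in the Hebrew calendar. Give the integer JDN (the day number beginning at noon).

2415524

In the Gregorian calendar the same day is 19 May 1901.
JDN 2400001 is 17 November 1858 CE (Gregorian), MJD 0; the target day is +15523 days from there, so JDN = 2415524.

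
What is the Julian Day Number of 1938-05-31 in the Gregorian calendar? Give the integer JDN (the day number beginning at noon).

JDN 2400001 is 17 November 1858 CE (Gregorian), MJD 0; the target day is +29049 days from there, so JDN = 2429050.

2429050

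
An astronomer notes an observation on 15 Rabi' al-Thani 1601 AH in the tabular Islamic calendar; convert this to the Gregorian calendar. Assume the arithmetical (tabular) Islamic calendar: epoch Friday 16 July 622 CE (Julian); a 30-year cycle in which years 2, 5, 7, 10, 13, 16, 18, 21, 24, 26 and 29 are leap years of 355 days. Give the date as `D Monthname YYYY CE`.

9 March 2175 CE

Both dates share Julian Day Number 2515530; in the Gregorian calendar that is 9 March 2175 CE.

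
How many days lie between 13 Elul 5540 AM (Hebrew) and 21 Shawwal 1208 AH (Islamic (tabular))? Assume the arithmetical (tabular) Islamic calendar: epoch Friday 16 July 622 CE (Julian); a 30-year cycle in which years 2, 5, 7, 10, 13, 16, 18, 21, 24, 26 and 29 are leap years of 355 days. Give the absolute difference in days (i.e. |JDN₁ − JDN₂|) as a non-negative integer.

JDN of the first date = 2371448.
JDN of the second date = 2376447.
|2376447 − 2371448| = 4999.

4999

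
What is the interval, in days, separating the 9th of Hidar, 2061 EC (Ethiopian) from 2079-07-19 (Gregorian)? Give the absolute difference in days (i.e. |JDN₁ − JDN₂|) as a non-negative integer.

JDN of the first date = 2476704.
JDN of the second date = 2480599.
|2480599 − 2476704| = 3895.

3895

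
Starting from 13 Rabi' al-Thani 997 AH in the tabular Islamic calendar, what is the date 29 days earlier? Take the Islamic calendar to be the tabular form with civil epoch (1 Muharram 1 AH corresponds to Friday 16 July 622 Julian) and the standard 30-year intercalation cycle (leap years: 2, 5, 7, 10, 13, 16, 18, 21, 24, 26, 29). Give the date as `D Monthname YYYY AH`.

JDN of 13 Rabi' al-Thani 997 AH = 2301490.
2301490 − 29 = 2301461.
JDN 2301461 in the tabular Islamic calendar is 14 Rabi' al-Awwal 997 AH.

14 Rabi' al-Awwal 997 AH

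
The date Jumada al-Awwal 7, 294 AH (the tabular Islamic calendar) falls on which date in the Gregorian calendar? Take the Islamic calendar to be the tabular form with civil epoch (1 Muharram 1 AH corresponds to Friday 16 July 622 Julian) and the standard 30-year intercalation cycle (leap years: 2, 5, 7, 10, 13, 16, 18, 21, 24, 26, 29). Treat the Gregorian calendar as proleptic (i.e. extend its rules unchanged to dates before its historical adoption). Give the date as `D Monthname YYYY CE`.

Julian Day Number of the source date = 2052393.
Converting JDN 2052393 to the Gregorian calendar gives 28 February 907 CE.

28 February 907 CE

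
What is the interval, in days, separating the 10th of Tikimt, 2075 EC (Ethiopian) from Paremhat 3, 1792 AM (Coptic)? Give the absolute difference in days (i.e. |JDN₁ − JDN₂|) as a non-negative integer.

2413

JDN of the first date = 2481788.
JDN of the second date = 2479375.
|2479375 − 2481788| = 2413.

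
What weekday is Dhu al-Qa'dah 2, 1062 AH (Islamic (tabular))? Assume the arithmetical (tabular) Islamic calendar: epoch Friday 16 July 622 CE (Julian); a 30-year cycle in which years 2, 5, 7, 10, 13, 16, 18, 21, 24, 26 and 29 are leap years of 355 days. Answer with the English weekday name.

Saturday

This is JDN 2324719 (5 October 1652 Gregorian).
2324719 ≡ 5 (mod 7); counting from Monday = 0 gives Saturday.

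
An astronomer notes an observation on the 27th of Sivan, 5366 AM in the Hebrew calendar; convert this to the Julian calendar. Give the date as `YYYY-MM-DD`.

1606-06-22

The source date corresponds to 2 July 1606 in the Gregorian calendar (JDN 2307822).
That day falls on 22 June 1606 CE in the Julian calendar.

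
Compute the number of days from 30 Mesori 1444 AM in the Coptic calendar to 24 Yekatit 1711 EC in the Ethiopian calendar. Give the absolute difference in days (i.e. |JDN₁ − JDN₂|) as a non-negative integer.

3474

JDN of the first date = 2352445.
JDN of the second date = 2348971.
|2348971 − 2352445| = 3474.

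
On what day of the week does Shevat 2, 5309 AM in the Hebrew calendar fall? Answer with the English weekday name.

In the proleptic Gregorian calendar this is 11 January 1549 (JDN 2286831).
Since JDN mod 7 = 1 (0 = Monday), the day is Tuesday.

Tuesday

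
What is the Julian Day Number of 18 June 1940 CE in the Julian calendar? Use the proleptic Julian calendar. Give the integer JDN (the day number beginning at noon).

Equivalently 1 July 1940 (Gregorian).
JDN 2451545 is 1 January 2000 CE (Gregorian); the target day is −21733 days from there, so JDN = 2429812.

2429812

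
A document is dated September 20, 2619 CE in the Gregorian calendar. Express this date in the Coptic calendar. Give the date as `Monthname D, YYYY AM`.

Thout 4, 2336 AM

Julian Day Number of the source date = 2677892.
Converting JDN 2677892 to the Coptic calendar gives 4 Thout 2336 AM.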